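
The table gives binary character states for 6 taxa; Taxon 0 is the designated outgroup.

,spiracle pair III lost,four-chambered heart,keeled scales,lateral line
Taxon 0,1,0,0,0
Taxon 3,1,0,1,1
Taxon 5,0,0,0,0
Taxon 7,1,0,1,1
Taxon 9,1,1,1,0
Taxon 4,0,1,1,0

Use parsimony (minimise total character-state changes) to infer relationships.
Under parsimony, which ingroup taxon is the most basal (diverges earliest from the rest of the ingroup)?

Taxon 5

Character polarity is set by the outgroup: the derived state is whichever differs from the outgroup's state, so for spiracle pair III lost the derived state is '0', and for the remaining characters it is '1'.
spiracle pair III lost (state '0') occurs in Taxon 4 and Taxon 5 but conflicts with the nesting implied by the other characters — most parsimoniously interpreted as homoplasy.
four-chambered heart: derived state '1' in Taxon 4 and Taxon 9 only — synapomorphy for {Taxon 4, Taxon 9}.
keeled scales (derived state '1') is shared by Taxon 3, Taxon 4, Taxon 7, and Taxon 9 — a synapomorphy uniting that clade.
Only Taxon 3 and Taxon 7 show the derived state '1' for lateral line, supporting them as a clade.
Most parsimonious ingroup topology: (((Taxon 3,Taxon 7),(Taxon 9,Taxon 4)),Taxon 5).
Taxon 5 is sister to the clade containing all other ingroup taxa, so it is the earliest-diverging (most basal) ingroup lineage.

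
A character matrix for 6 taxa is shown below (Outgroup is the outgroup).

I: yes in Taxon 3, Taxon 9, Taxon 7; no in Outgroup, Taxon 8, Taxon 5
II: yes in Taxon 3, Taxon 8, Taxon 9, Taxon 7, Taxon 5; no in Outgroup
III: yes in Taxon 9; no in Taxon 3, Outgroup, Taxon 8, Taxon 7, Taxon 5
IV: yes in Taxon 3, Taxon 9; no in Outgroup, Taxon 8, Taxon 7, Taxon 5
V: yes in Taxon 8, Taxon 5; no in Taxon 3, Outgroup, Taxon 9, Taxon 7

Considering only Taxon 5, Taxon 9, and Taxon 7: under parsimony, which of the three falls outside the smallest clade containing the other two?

Taxon 5

The outgroup has state 'no' for every character, so 'yes' is the derived state throughout.
I (derived state 'yes') is shared by Taxon 3, Taxon 7, and Taxon 9 — a synapomorphy uniting that clade.
II (derived state 'yes') is shared by all ingroup taxa — unites the whole ingroup.
III: derived state 'yes' in Taxon 9 only — an autapomorphy, so it tells us nothing about relationships among taxa.
Only Taxon 3 and Taxon 9 show the derived state 'yes' for IV, supporting them as a clade.
V: derived state 'yes' in Taxon 5 and Taxon 8 only — synapomorphy for {Taxon 5, Taxon 8}.
Most parsimonious ingroup topology: ((Taxon 8,Taxon 5),((Taxon 9,Taxon 3),Taxon 7)).
Taxon 9 and Taxon 7 share a more recent common ancestor with each other than either does with Taxon 5, so Taxon 5 is the least closely related of the three.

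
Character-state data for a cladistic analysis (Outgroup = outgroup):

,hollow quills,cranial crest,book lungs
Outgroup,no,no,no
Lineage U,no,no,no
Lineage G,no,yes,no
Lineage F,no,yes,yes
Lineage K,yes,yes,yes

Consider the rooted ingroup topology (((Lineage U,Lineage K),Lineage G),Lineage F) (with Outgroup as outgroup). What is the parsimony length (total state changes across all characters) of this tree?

5

Map each character onto (((Lineage U,Lineage K),Lineage G),Lineage F) (rooted by Outgroup) and count the minimum state changes it requires (Fitch parsimony):
hollow quills: 1; cranial crest: 2; book lungs: 2.
Total tree length = 5.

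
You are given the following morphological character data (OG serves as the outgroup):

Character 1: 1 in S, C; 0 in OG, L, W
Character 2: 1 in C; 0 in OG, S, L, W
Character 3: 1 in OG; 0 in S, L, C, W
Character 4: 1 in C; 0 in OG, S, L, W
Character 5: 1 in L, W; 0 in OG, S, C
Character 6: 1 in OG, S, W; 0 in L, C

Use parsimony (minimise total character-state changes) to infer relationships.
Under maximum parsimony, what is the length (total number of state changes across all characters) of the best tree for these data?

7

Character polarity is set by the outgroup: the derived state is whichever differs from the outgroup's state, so for Character 3, Character 6 the derived state is '0', and for the remaining characters it is '1'.
Only C and S show the derived state '1' for Character 1, supporting them as a clade.
Character 2 (derived state '1') is unique to C (autapomorphy; uninformative for grouping).
All ingroup taxa share the derived state '0' for Character 3; it defines the ingroup but does not resolve relationships within it.
Character 4: derived state '1' in C only — an autapomorphy, so it tells us nothing about relationships among taxa.
Character 5: derived state '1' in L and W only — synapomorphy for {L, W}.
Character 6 (state '0') occurs in C and L but conflicts with the nesting implied by the other characters — most parsimoniously interpreted as homoplasy.
Most parsimonious ingroup topology: ((S,C),(L,W)).
Changes per character on this tree: Character 1: 1; Character 2: 1; Character 3: 1; Character 4: 1; Character 5: 1; Character 6: 2.
Total = 7.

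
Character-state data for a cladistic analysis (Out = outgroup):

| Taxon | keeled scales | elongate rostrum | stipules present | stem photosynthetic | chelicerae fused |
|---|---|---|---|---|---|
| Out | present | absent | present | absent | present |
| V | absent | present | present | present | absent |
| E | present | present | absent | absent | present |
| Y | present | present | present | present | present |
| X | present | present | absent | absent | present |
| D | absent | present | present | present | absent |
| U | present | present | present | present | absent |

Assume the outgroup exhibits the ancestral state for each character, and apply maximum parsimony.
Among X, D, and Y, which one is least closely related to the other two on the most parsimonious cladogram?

X

Character polarity is set by the outgroup: the derived state is whichever differs from the outgroup's state, so for keeled scales, stipules present, chelicerae fused the derived state is 'absent', and for the remaining characters it is 'present'.
keeled scales: derived state 'absent' in D and V only — synapomorphy for {D, V}.
elongate rostrum (derived state 'present') is shared by all ingroup taxa — unites the whole ingroup.
stipules present: derived state 'absent' in E and X only — synapomorphy for {E, X}.
stem photosynthetic: derived state 'present' in D, U, V, and Y only — synapomorphy for {D, U, V, Y}.
chelicerae fused (derived state 'absent') is shared by D, U, and V — a synapomorphy uniting that clade.
Most parsimonious ingroup topology: ((((V,D),U),Y),(E,X)).
Y and D share a more recent common ancestor with each other than either does with X, so X is the least closely related of the three.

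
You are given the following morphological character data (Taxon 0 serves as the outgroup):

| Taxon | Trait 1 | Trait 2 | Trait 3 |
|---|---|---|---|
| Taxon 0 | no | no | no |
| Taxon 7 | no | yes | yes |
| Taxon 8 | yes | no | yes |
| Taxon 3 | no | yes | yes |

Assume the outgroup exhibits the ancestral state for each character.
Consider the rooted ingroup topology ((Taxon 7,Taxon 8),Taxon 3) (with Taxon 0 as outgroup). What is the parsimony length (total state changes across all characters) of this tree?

4

Map each character onto ((Taxon 7,Taxon 8),Taxon 3) (rooted by Taxon 0) and count the minimum state changes it requires (Fitch parsimony):
Trait 1: 1; Trait 2: 2; Trait 3: 1.
Total tree length = 4.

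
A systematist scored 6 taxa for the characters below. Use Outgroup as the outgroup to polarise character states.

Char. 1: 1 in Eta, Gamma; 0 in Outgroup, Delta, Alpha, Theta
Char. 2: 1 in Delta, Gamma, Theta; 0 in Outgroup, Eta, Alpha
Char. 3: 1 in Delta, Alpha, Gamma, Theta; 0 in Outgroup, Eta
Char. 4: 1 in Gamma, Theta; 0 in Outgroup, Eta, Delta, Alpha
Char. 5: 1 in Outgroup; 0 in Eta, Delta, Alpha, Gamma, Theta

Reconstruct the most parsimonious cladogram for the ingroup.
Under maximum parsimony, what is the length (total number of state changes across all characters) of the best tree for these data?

Character polarity is set by the outgroup: the derived state is whichever differs from the outgroup's state, so for Char. 5 the derived state is '0', and for the remaining characters it is '1'.
Char. 1 groups Eta and Gamma, which is incompatible with the clades supported by the remaining characters; treating it as convergent (homoplasy) costs fewer steps than any alternative tree.
Only Delta, Gamma, and Theta show the derived state '1' for Char. 2, supporting them as a clade.
Only Alpha, Delta, Gamma, and Theta show the derived state '1' for Char. 3, supporting them as a clade.
Only Gamma and Theta show the derived state '1' for Char. 4, supporting them as a clade.
All ingroup taxa share the derived state '0' for Char. 5; it defines the ingroup but does not resolve relationships within it.
Most parsimonious ingroup topology: (Eta,((Delta,(Gamma,Theta)),Alpha)).
Changes per character on this tree: Char. 1: 2; Char. 2: 1; Char. 3: 1; Char. 4: 1; Char. 5: 1.
Total = 6.

6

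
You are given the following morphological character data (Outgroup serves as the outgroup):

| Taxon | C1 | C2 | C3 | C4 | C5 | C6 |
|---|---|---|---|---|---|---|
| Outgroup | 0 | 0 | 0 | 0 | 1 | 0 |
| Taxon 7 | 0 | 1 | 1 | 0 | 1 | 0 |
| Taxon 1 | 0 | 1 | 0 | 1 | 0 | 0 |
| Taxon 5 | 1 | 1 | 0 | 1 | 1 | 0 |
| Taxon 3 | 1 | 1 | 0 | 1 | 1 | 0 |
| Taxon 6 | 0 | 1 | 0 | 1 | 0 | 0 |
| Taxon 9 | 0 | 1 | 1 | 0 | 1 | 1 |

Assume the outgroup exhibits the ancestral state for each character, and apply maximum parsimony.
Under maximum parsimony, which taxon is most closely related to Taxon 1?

Character polarity is set by the outgroup: the derived state is whichever differs from the outgroup's state, so for C5 the derived state is '0', and for the remaining characters it is '1'.
C1 (derived state '1') is shared by Taxon 3 and Taxon 5 — a synapomorphy uniting that clade.
C2 (derived state '1') is shared by all ingroup taxa — unites the whole ingroup.
Only Taxon 7 and Taxon 9 show the derived state '1' for C3, supporting them as a clade.
Only Taxon 1, Taxon 3, Taxon 5, and Taxon 6 show the derived state '1' for C4, supporting them as a clade.
Only Taxon 1 and Taxon 6 show the derived state '0' for C5, supporting them as a clade.
C6: derived state '1' in Taxon 9 only — an autapomorphy, so it tells us nothing about relationships among taxa.
Most parsimonious ingroup topology: ((Taxon 7,Taxon 9),((Taxon 1,Taxon 6),(Taxon 5,Taxon 3))).
Taxon 1 and Taxon 6 form a cherry on this tree, so they are sister taxa.

Taxon 6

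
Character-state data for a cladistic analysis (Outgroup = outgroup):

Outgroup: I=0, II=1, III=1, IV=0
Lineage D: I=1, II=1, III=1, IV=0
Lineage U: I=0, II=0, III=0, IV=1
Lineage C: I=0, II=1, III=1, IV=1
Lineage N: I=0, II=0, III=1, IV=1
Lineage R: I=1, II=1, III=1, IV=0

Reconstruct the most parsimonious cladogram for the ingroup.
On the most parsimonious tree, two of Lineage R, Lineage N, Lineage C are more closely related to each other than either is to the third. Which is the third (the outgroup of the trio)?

Character polarity is set by the outgroup: the derived state is whichever differs from the outgroup's state, so for II, III the derived state is '0', and for the remaining characters it is '1'.
I: derived state '1' in Lineage D and Lineage R only — synapomorphy for {Lineage D, Lineage R}.
II: derived state '0' in Lineage N and Lineage U only — synapomorphy for {Lineage N, Lineage U}.
III (derived state '0') is unique to Lineage U (autapomorphy; uninformative for grouping).
IV (derived state '1') is shared by Lineage C, Lineage N, and Lineage U — a synapomorphy uniting that clade.
Most parsimonious ingroup topology: ((Lineage D,Lineage R),((Lineage U,Lineage N),Lineage C)).
Lineage N and Lineage C share a more recent common ancestor with each other than either does with Lineage R, so Lineage R is the least closely related of the three.

Lineage R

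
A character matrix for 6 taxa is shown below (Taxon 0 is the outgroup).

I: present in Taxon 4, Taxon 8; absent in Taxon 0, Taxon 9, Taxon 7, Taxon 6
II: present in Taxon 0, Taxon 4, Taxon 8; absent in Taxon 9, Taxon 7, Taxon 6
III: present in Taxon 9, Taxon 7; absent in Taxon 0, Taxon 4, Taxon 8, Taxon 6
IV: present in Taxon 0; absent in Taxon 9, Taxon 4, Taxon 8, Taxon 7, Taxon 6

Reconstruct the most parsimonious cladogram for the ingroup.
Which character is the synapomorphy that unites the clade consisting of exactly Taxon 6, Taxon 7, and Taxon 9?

Character polarity is set by the outgroup: the derived state is whichever differs from the outgroup's state, so for II, IV the derived state is 'absent', and for the remaining characters it is 'present'.
I (derived state 'present') is shared by Taxon 4 and Taxon 8 — a synapomorphy uniting that clade.
II: derived state 'absent' in Taxon 6, Taxon 7, and Taxon 9 only — synapomorphy for {Taxon 6, Taxon 7, Taxon 9}.
III (derived state 'present') is shared by Taxon 7 and Taxon 9 — a synapomorphy uniting that clade.
IV (derived state 'absent') is shared by all ingroup taxa — unites the whole ingroup.
Most parsimonious ingroup topology: (((Taxon 9,Taxon 7),Taxon 6),(Taxon 4,Taxon 8)).
The clade {Taxon 6, Taxon 7, Taxon 9} is supported by II: its derived state 'absent' occurs in exactly those taxa and in no other taxon (including the outgroup).

II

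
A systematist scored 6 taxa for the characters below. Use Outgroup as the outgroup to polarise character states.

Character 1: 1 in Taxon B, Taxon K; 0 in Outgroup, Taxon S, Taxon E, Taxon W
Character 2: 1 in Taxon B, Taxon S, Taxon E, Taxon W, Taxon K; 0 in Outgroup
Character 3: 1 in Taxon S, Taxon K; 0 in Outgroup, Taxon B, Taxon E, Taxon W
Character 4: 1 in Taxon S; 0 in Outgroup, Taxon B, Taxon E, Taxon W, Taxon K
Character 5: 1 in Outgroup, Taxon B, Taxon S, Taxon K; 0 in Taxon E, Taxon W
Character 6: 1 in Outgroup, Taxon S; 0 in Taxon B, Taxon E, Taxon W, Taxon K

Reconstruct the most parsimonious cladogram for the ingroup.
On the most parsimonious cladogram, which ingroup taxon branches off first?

Character polarity is set by the outgroup: the derived state is whichever differs from the outgroup's state, so for Character 5, Character 6 the derived state is '0', and for the remaining characters it is '1'.
Only Taxon B and Taxon K show the derived state '1' for Character 1, supporting them as a clade.
All ingroup taxa share the derived state '1' for Character 2; it defines the ingroup but does not resolve relationships within it.
Character 3 (state '1') occurs in Taxon K and Taxon S but conflicts with the nesting implied by the other characters — most parsimoniously interpreted as homoplasy.
Character 4 (derived state '1') is unique to Taxon S (autapomorphy; uninformative for grouping).
Only Taxon E and Taxon W show the derived state '0' for Character 5, supporting them as a clade.
Only Taxon B, Taxon E, Taxon K, and Taxon W show the derived state '0' for Character 6, supporting them as a clade.
Most parsimonious ingroup topology: (((Taxon B,Taxon K),(Taxon E,Taxon W)),Taxon S).
Taxon S is sister to the clade containing all other ingroup taxa, so it is the earliest-diverging (most basal) ingroup lineage.

Taxon S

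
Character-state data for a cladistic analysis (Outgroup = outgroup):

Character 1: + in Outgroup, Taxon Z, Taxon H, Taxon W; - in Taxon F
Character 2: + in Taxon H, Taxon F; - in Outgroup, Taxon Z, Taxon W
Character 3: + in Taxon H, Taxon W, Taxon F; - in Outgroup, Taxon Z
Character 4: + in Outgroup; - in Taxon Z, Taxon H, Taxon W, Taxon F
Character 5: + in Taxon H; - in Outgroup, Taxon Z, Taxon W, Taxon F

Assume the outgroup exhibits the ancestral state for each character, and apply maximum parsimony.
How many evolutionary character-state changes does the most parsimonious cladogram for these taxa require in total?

5

Character polarity is set by the outgroup: the derived state is whichever differs from the outgroup's state, so for Character 1, Character 4 the derived state is '-', and for the remaining characters it is '+'.
Character 1 (derived state '-') is unique to Taxon F (autapomorphy; uninformative for grouping).
Only Taxon F and Taxon H show the derived state '+' for Character 2, supporting them as a clade.
Character 3: derived state '+' in Taxon F, Taxon H, and Taxon W only — synapomorphy for {Taxon F, Taxon H, Taxon W}.
Character 4 (derived state '-') is shared by all ingroup taxa — unites the whole ingroup.
Character 5 (derived state '+') is unique to Taxon H (autapomorphy; uninformative for grouping).
Most parsimonious ingroup topology: (Taxon Z,((Taxon H,Taxon F),Taxon W)).
Changes per character on this tree: Character 1: 1; Character 2: 1; Character 3: 1; Character 4: 1; Character 5: 1.
Total = 5.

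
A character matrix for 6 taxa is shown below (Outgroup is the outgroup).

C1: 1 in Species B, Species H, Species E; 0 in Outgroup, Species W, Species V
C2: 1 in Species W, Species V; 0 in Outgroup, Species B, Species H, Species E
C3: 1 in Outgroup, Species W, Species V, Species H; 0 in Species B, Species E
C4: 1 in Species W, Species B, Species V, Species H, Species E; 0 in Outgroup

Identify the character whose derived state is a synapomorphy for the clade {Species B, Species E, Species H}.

C1

Character polarity is set by the outgroup: the derived state is whichever differs from the outgroup's state, so for C3 the derived state is '0', and for the remaining characters it is '1'.
C1 (derived state '1') is shared by Species B, Species E, and Species H — a synapomorphy uniting that clade.
C2: derived state '1' in Species V and Species W only — synapomorphy for {Species V, Species W}.
C3 (derived state '0') is shared by Species B and Species E — a synapomorphy uniting that clade.
C4 (derived state '1') is shared by all ingroup taxa — unites the whole ingroup.
Most parsimonious ingroup topology: ((Species W,Species V),((Species B,Species E),Species H)).
The clade {Species B, Species E, Species H} is supported by C1: its derived state '1' occurs in exactly those taxa and in no other taxon (including the outgroup).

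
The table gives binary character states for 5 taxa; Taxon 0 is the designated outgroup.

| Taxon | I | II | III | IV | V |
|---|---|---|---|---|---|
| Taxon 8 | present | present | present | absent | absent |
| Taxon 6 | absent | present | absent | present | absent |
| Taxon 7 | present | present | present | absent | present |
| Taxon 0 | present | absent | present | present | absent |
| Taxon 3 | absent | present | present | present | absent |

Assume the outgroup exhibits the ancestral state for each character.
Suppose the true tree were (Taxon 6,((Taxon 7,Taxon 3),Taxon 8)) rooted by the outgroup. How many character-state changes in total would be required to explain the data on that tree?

Map each character onto (Taxon 6,((Taxon 7,Taxon 3),Taxon 8)) (rooted by Taxon 0) and count the minimum state changes it requires (Fitch parsimony):
I: 2; II: 1; III: 1; IV: 2; V: 1.
Total tree length = 7.

7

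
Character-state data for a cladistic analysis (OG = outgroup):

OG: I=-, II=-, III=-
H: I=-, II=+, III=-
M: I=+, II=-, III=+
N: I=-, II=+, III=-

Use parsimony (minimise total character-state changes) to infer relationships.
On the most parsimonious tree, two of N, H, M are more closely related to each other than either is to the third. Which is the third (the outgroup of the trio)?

M

The outgroup has state '-' for every character, so '+' is the derived state throughout.
I: derived state '+' in M only — an autapomorphy, so it tells us nothing about relationships among taxa.
II: derived state '+' in H and N only — synapomorphy for {H, N}.
III: derived state '+' in M only — an autapomorphy, so it tells us nothing about relationships among taxa.
Most parsimonious ingroup topology: ((H,N),M).
N and H share a more recent common ancestor with each other than either does with M, so M is the least closely related of the three.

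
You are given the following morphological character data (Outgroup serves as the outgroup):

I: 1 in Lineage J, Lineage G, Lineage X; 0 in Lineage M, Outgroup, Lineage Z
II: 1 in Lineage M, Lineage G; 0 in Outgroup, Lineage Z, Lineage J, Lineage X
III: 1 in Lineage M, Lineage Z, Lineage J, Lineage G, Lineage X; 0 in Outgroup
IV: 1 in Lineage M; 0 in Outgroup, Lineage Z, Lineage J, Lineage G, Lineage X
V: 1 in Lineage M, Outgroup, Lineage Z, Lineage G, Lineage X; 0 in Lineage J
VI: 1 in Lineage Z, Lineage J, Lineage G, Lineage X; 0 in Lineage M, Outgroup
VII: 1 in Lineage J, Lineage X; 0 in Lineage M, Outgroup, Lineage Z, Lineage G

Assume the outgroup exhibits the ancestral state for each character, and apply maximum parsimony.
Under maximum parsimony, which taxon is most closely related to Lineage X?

Character polarity is set by the outgroup: the derived state is whichever differs from the outgroup's state, so for V the derived state is '0', and for the remaining characters it is '1'.
Only Lineage G, Lineage J, and Lineage X show the derived state '1' for I, supporting them as a clade.
II groups Lineage G and Lineage M, which is incompatible with the clades supported by the remaining characters; treating it as convergent (homoplasy) costs fewer steps than any alternative tree.
All ingroup taxa share the derived state '1' for III; it defines the ingroup but does not resolve relationships within it.
IV: derived state '1' in Lineage M only — an autapomorphy, so it tells us nothing about relationships among taxa.
V (derived state '0') is unique to Lineage J (autapomorphy; uninformative for grouping).
VI (derived state '1') is shared by Lineage G, Lineage J, Lineage X, and Lineage Z — a synapomorphy uniting that clade.
VII: derived state '1' in Lineage J and Lineage X only — synapomorphy for {Lineage J, Lineage X}.
Most parsimonious ingroup topology: (Lineage M,(Lineage Z,(Lineage G,(Lineage X,Lineage J)))).
Lineage X and Lineage J form a cherry on this tree, so they are sister taxa.

Lineage J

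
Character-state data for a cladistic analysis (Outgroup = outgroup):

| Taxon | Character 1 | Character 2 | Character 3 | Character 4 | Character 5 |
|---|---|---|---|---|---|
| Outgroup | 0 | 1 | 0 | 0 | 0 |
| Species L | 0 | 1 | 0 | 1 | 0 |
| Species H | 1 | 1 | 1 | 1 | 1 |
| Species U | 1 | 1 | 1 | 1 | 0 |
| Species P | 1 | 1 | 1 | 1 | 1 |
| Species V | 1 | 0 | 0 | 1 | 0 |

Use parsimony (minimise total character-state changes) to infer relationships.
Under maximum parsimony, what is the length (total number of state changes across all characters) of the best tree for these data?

5

Character polarity is set by the outgroup: the derived state is whichever differs from the outgroup's state, so for Character 2 the derived state is '0', and for the remaining characters it is '1'.
Character 1: derived state '1' in Species H, Species P, Species U, and Species V only — synapomorphy for {Species H, Species P, Species U, Species V}.
Character 2: derived state '0' in Species V only — an autapomorphy, so it tells us nothing about relationships among taxa.
Only Species H, Species P, and Species U show the derived state '1' for Character 3, supporting them as a clade.
All ingroup taxa share the derived state '1' for Character 4; it defines the ingroup but does not resolve relationships within it.
Character 5: derived state '1' in Species H and Species P only — synapomorphy for {Species H, Species P}.
Most parsimonious ingroup topology: (Species L,(((Species H,Species P),Species U),Species V)).
Changes per character on this tree: Character 1: 1; Character 2: 1; Character 3: 1; Character 4: 1; Character 5: 1.
Total = 5.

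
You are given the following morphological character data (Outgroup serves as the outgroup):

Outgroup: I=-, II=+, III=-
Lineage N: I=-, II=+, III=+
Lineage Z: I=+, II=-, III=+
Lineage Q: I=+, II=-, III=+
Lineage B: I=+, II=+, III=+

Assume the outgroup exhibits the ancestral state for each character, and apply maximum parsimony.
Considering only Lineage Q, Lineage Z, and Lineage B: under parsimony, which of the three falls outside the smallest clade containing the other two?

Lineage B

Character polarity is set by the outgroup: the derived state is whichever differs from the outgroup's state, so for II the derived state is '-', and for the remaining characters it is '+'.
I (derived state '+') is shared by Lineage B, Lineage Q, and Lineage Z — a synapomorphy uniting that clade.
II: derived state '-' in Lineage Q and Lineage Z only — synapomorphy for {Lineage Q, Lineage Z}.
All ingroup taxa share the derived state '+' for III; it defines the ingroup but does not resolve relationships within it.
Most parsimonious ingroup topology: (Lineage N,((Lineage Z,Lineage Q),Lineage B)).
Lineage Z and Lineage Q share a more recent common ancestor with each other than either does with Lineage B, so Lineage B is the least closely related of the three.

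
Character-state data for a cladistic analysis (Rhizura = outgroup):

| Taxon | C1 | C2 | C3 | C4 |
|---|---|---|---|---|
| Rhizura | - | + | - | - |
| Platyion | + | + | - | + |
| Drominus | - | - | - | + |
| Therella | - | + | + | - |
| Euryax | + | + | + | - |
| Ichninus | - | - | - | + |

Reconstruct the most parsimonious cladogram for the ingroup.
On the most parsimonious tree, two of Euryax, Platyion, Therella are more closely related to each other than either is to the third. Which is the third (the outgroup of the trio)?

Character polarity is set by the outgroup: the derived state is whichever differs from the outgroup's state, so for C2 the derived state is '-', and for the remaining characters it is '+'.
C1 (state '+') occurs in Euryax and Platyion but conflicts with the nesting implied by the other characters — most parsimoniously interpreted as homoplasy.
C2 (derived state '-') is shared by Drominus and Ichninus — a synapomorphy uniting that clade.
C3 (derived state '+') is shared by Euryax and Therella — a synapomorphy uniting that clade.
Only Drominus, Ichninus, and Platyion show the derived state '+' for C4, supporting them as a clade.
Most parsimonious ingroup topology: ((Platyion,(Drominus,Ichninus)),(Therella,Euryax)).
Euryax and Therella share a more recent common ancestor with each other than either does with Platyion, so Platyion is the least closely related of the three.

Platyion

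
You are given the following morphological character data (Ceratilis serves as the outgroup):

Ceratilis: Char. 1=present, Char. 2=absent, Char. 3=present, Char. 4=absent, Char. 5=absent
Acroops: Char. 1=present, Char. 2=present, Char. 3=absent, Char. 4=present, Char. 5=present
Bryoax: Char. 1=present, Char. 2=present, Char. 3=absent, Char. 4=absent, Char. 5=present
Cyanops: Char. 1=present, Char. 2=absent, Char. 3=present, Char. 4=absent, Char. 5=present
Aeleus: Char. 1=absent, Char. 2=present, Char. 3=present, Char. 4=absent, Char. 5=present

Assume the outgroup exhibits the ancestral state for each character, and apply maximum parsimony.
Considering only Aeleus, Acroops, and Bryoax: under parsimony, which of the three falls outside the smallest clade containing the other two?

Character polarity is set by the outgroup: the derived state is whichever differs from the outgroup's state, so for Char. 1, Char. 3 the derived state is 'absent', and for the remaining characters it is 'present'.
Char. 1 (derived state 'absent') is unique to Aeleus (autapomorphy; uninformative for grouping).
Only Acroops, Aeleus, and Bryoax show the derived state 'present' for Char. 2, supporting them as a clade.
Char. 3 (derived state 'absent') is shared by Acroops and Bryoax — a synapomorphy uniting that clade.
Char. 4 (derived state 'present') is unique to Acroops (autapomorphy; uninformative for grouping).
All ingroup taxa share the derived state 'present' for Char. 5; it defines the ingroup but does not resolve relationships within it.
Most parsimonious ingroup topology: (((Acroops,Bryoax),Aeleus),Cyanops).
Acroops and Bryoax share a more recent common ancestor with each other than either does with Aeleus, so Aeleus is the least closely related of the three.

Aeleus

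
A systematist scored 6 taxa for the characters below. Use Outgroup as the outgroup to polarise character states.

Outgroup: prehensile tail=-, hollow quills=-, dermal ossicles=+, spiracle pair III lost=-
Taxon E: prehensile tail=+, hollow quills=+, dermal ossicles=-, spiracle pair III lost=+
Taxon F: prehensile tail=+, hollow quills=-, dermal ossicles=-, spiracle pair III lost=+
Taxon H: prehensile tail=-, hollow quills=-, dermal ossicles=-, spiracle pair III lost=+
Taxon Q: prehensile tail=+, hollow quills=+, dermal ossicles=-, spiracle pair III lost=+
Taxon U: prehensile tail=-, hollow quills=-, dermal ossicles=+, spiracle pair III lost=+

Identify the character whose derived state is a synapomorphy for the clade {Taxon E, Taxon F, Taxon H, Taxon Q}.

Character polarity is set by the outgroup: the derived state is whichever differs from the outgroup's state, so for dermal ossicles the derived state is '-', and for the remaining characters it is '+'.
prehensile tail: derived state '+' in Taxon E, Taxon F, and Taxon Q only — synapomorphy for {Taxon E, Taxon F, Taxon Q}.
hollow quills: derived state '+' in Taxon E and Taxon Q only — synapomorphy for {Taxon E, Taxon Q}.
dermal ossicles: derived state '-' in Taxon E, Taxon F, Taxon H, and Taxon Q only — synapomorphy for {Taxon E, Taxon F, Taxon H, Taxon Q}.
spiracle pair III lost (derived state '+') is shared by all ingroup taxa — unites the whole ingroup.
Most parsimonious ingroup topology: ((((Taxon E,Taxon Q),Taxon F),Taxon H),Taxon U).
The clade {Taxon E, Taxon F, Taxon H, Taxon Q} is supported by dermal ossicles: its derived state '-' occurs in exactly those taxa and in no other taxon (including the outgroup).

dermal ossicles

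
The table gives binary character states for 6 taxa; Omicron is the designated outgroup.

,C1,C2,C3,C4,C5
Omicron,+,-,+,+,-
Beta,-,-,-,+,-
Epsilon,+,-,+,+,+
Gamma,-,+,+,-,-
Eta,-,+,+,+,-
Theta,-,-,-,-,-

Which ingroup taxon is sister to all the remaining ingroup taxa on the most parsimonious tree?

Character polarity is set by the outgroup: the derived state is whichever differs from the outgroup's state, so for C1, C3, C4 the derived state is '-', and for the remaining characters it is '+'.
C1: derived state '-' in Beta, Eta, Gamma, and Theta only — synapomorphy for {Beta, Eta, Gamma, Theta}.
C2: derived state '+' in Eta and Gamma only — synapomorphy for {Eta, Gamma}.
C3: derived state '-' in Beta and Theta only — synapomorphy for {Beta, Theta}.
C4 (state '-') occurs in Gamma and Theta but conflicts with the nesting implied by the other characters — most parsimoniously interpreted as homoplasy.
C5: derived state '+' in Epsilon only — an autapomorphy, so it tells us nothing about relationships among taxa.
Most parsimonious ingroup topology: (((Beta,Theta),(Gamma,Eta)),Epsilon).
Epsilon is sister to the clade containing all other ingroup taxa, so it is the earliest-diverging (most basal) ingroup lineage.

Epsilon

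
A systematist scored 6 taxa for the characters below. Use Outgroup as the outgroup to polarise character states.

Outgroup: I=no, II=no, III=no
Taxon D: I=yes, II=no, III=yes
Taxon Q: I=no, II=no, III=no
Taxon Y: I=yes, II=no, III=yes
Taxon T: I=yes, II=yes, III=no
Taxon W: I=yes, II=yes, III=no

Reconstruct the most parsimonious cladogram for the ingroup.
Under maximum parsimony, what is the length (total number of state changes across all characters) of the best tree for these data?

The outgroup has state 'no' for every character, so 'yes' is the derived state throughout.
I (derived state 'yes') is shared by Taxon D, Taxon T, Taxon W, and Taxon Y — a synapomorphy uniting that clade.
Only Taxon T and Taxon W show the derived state 'yes' for II, supporting them as a clade.
Only Taxon D and Taxon Y show the derived state 'yes' for III, supporting them as a clade.
Most parsimonious ingroup topology: (((Taxon D,Taxon Y),(Taxon T,Taxon W)),Taxon Q).
Changes per character on this tree: I: 1; II: 1; III: 1.
Total = 3.

3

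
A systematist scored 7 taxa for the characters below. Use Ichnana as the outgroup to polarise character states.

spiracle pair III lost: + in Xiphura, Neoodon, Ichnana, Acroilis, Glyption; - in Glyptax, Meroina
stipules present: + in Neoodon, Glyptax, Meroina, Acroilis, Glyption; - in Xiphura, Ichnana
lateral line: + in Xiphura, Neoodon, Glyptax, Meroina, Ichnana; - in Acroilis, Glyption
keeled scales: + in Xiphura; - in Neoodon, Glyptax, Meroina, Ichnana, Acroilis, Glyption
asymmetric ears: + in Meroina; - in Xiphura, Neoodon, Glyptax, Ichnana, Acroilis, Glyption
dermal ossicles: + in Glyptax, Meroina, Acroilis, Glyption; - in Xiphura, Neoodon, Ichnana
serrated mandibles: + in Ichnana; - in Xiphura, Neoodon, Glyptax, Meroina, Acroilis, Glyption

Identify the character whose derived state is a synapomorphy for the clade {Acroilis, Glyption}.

Character polarity is set by the outgroup: the derived state is whichever differs from the outgroup's state, so for spiracle pair III lost, lateral line, serrated mandibles the derived state is '-', and for the remaining characters it is '+'.
spiracle pair III lost: derived state '-' in Glyptax and Meroina only — synapomorphy for {Glyptax, Meroina}.
Only Acroilis, Glyptax, Glyption, Meroina, and Neoodon show the derived state '+' for stipules present, supporting them as a clade.
lateral line: derived state '-' in Acroilis and Glyption only — synapomorphy for {Acroilis, Glyption}.
keeled scales: derived state '+' in Xiphura only — an autapomorphy, so it tells us nothing about relationships among taxa.
asymmetric ears (derived state '+') is unique to Meroina (autapomorphy; uninformative for grouping).
Only Acroilis, Glyptax, Glyption, and Meroina show the derived state '+' for dermal ossicles, supporting them as a clade.
serrated mandibles (derived state '-') is shared by all ingroup taxa — unites the whole ingroup.
Most parsimonious ingroup topology: (Xiphura,(((Meroina,Glyptax),(Acroilis,Glyption)),Neoodon)).
The clade {Acroilis, Glyption} is supported by lateral line: its derived state '-' occurs in exactly those taxa and in no other taxon (including the outgroup).

lateral line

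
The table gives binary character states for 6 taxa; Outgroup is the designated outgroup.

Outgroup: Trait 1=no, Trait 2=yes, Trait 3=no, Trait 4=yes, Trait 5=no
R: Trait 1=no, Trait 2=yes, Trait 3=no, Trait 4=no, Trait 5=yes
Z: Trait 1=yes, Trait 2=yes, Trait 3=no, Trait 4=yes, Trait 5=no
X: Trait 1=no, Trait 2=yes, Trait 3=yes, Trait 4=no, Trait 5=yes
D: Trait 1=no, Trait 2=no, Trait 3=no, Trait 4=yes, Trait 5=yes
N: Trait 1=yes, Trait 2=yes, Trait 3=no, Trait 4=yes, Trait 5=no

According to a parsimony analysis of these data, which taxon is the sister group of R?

Character polarity is set by the outgroup: the derived state is whichever differs from the outgroup's state, so for Trait 2, Trait 4 the derived state is 'no', and for the remaining characters it is 'yes'.
Trait 1: derived state 'yes' in N and Z only — synapomorphy for {N, Z}.
Trait 2: derived state 'no' in D only — an autapomorphy, so it tells us nothing about relationships among taxa.
Trait 3: derived state 'yes' in X only — an autapomorphy, so it tells us nothing about relationships among taxa.
Only R and X show the derived state 'no' for Trait 4, supporting them as a clade.
Trait 5: derived state 'yes' in D, R, and X only — synapomorphy for {D, R, X}.
Most parsimonious ingroup topology: (((R,X),D),(Z,N)).
R and X form a cherry on this tree, so they are sister taxa.

X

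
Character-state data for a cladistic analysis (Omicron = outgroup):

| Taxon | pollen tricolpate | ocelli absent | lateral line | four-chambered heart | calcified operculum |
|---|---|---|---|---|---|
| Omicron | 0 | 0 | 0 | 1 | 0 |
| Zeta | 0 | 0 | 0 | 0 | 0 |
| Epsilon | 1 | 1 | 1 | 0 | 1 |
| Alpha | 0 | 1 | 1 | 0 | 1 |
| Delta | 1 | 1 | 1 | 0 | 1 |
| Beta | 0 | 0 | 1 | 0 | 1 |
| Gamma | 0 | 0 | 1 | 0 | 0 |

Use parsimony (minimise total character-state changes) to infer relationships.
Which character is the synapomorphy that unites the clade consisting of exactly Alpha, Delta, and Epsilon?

ocelli absent

Character polarity is set by the outgroup: the derived state is whichever differs from the outgroup's state, so for four-chambered heart the derived state is '0', and for the remaining characters it is '1'.
pollen tricolpate (derived state '1') is shared by Delta and Epsilon — a synapomorphy uniting that clade.
ocelli absent: derived state '1' in Alpha, Delta, and Epsilon only — synapomorphy for {Alpha, Delta, Epsilon}.
Only Alpha, Beta, Delta, Epsilon, and Gamma show the derived state '1' for lateral line, supporting them as a clade.
four-chambered heart (derived state '0') is shared by all ingroup taxa — unites the whole ingroup.
Only Alpha, Beta, Delta, and Epsilon show the derived state '1' for calcified operculum, supporting them as a clade.
Most parsimonious ingroup topology: (Zeta,((((Epsilon,Delta),Alpha),Beta),Gamma)).
The clade {Alpha, Delta, Epsilon} is supported by ocelli absent: its derived state '1' occurs in exactly those taxa and in no other taxon (including the outgroup).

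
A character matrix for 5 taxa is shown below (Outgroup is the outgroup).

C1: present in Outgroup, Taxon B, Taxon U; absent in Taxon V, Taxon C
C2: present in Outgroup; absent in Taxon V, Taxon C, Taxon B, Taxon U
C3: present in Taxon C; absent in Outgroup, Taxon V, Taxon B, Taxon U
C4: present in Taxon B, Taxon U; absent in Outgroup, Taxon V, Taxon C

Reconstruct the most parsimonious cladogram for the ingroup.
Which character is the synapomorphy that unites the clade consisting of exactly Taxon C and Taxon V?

Character polarity is set by the outgroup: the derived state is whichever differs from the outgroup's state, so for C1, C2 the derived state is 'absent', and for the remaining characters it is 'present'.
C1: derived state 'absent' in Taxon C and Taxon V only — synapomorphy for {Taxon C, Taxon V}.
C2 (derived state 'absent') is shared by all ingroup taxa — unites the whole ingroup.
C3: derived state 'present' in Taxon C only — an autapomorphy, so it tells us nothing about relationships among taxa.
Only Taxon B and Taxon U show the derived state 'present' for C4, supporting them as a clade.
Most parsimonious ingroup topology: ((Taxon V,Taxon C),(Taxon B,Taxon U)).
The clade {Taxon C, Taxon V} is supported by C1: its derived state 'absent' occurs in exactly those taxa and in no other taxon (including the outgroup).

C1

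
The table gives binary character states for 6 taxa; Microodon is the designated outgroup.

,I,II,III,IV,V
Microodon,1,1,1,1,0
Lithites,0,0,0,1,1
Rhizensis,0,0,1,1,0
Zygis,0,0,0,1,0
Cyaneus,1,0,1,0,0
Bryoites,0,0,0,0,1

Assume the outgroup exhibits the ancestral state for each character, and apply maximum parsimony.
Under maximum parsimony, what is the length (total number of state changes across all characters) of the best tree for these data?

6

Character polarity is set by the outgroup: the derived state is whichever differs from the outgroup's state, so for I, II, III, IV the derived state is '0', and for the remaining characters it is '1'.
I: derived state '0' in Bryoites, Lithites, Rhizensis, and Zygis only — synapomorphy for {Bryoites, Lithites, Rhizensis, Zygis}.
II (derived state '0') is shared by all ingroup taxa — unites the whole ingroup.
III: derived state '0' in Bryoites, Lithites, and Zygis only — synapomorphy for {Bryoites, Lithites, Zygis}.
IV groups Bryoites and Cyaneus, which is incompatible with the clades supported by the remaining characters; treating it as convergent (homoplasy) costs fewer steps than any alternative tree.
V: derived state '1' in Bryoites and Lithites only — synapomorphy for {Bryoites, Lithites}.
Most parsimonious ingroup topology: ((((Lithites,Bryoites),Zygis),Rhizensis),Cyaneus).
Changes per character on this tree: I: 1; II: 1; III: 1; IV: 2; V: 1.
Total = 6.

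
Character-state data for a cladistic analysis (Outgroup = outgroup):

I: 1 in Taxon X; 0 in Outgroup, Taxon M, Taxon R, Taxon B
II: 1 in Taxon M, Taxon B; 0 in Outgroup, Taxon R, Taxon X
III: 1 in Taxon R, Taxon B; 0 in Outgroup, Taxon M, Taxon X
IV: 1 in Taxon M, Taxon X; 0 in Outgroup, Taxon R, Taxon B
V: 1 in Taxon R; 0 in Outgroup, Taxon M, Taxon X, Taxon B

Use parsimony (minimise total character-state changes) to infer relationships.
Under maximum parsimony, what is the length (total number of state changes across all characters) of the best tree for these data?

The outgroup has state '0' for every character, so '1' is the derived state throughout.
I (derived state '1') is unique to Taxon X (autapomorphy; uninformative for grouping).
II groups Taxon B and Taxon M, which is incompatible with the clades supported by the remaining characters; treating it as convergent (homoplasy) costs fewer steps than any alternative tree.
III: derived state '1' in Taxon B and Taxon R only — synapomorphy for {Taxon B, Taxon R}.
IV: derived state '1' in Taxon M and Taxon X only — synapomorphy for {Taxon M, Taxon X}.
V: derived state '1' in Taxon R only — an autapomorphy, so it tells us nothing about relationships among taxa.
Most parsimonious ingroup topology: ((Taxon M,Taxon X),(Taxon R,Taxon B)).
Changes per character on this tree: I: 1; II: 2; III: 1; IV: 1; V: 1.
Total = 6.

6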